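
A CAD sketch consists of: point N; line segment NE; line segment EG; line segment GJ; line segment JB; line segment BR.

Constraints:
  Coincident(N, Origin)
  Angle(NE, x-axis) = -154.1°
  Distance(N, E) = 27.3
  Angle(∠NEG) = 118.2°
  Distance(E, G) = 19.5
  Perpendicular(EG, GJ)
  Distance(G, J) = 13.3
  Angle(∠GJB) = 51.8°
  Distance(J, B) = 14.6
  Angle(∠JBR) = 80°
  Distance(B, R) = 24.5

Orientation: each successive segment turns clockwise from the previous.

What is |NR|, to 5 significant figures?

53.296

N is at the origin; NE runs at -154.1° with length 27.3, so E = (-24.558, -11.925). ∠NEG = 118.2° gives EG at 144.10° from the x-axis; with |EG| = 19.5, G = (-40.354, -0.49043). The perpendicularity gives GJ at right angles to EG, so GJ runs at 54.100°; with |GJ| = 13.3, J = (-32.555, 10.283). ∠GJB = 51.8° gives JB at -74.100° from the x-axis; with |JB| = 14.6, B = (-28.555, -3.7583). ∠JBR = 80.0° gives BR at -174.10° from the x-axis; with |BR| = 24.5, R = (-52.925, -6.2767). Then |NR| = |R − N| = 53.296.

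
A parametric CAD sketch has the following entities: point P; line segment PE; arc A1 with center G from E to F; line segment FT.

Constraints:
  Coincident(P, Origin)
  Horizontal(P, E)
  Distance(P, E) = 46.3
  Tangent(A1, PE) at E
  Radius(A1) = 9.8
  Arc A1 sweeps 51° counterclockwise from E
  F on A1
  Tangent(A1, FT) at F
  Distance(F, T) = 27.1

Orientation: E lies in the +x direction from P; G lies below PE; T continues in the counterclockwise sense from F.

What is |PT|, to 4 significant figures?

32.83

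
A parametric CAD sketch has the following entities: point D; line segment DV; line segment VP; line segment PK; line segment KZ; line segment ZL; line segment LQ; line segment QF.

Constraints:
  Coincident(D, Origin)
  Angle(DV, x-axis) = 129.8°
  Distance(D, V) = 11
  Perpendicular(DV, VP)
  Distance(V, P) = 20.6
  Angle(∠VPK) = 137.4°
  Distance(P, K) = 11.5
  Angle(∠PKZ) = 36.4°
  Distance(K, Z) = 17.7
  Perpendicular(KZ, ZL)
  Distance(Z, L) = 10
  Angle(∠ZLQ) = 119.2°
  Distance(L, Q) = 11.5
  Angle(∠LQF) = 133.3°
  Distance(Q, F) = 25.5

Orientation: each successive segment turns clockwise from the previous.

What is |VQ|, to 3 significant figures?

24.7

D is at the origin; DV runs at 129.8° with length 11.0, so V = (-7.04, 8.45). The perpendicularity gives VP at right angles to DV, so VP runs at 39.8°; with |VP| = 20.6, P = (8.79, 21.6). ∠VPK = 137.4° gives PK at -2.80° from the x-axis; with |PK| = 11.5, K = (20.3, 21.1). ∠PKZ = 36.4° gives KZ at -146° from the x-axis; with |KZ| = 17.7, Z = (5.53, 11.3). KZ is perpendicular to ZL, so ZL runs at 124°; with |ZL| = 10.0, L = (-0.00492, 19.6). ∠ZLQ = 119.2° gives LQ at 62.8° from the x-axis; with |LQ| = 11.5, Q = (5.25, 29.8). Then |VQ| = |Q − V| = 24.7.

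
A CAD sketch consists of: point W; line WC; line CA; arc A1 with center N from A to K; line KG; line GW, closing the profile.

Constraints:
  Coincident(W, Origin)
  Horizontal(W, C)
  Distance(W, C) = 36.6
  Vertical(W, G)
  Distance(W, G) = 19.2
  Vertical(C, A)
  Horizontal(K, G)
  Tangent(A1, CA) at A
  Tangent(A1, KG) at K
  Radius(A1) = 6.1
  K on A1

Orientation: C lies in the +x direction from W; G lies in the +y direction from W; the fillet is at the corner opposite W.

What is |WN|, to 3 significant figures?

33.2

WG is vertical with |WG| = 19.2 and G on the +y side, so G = (0.00, 19.2). The virtual corner opposite W is at (36.6, 19.2). The tangent condition forces NA to be normal to CA and the tangent condition forces NK to be normal to KG, with radius 6.1, so the center N sits 6.1 in from both sides at N = (30.5, 13.1). Then |WN| = |N − W| = 33.2.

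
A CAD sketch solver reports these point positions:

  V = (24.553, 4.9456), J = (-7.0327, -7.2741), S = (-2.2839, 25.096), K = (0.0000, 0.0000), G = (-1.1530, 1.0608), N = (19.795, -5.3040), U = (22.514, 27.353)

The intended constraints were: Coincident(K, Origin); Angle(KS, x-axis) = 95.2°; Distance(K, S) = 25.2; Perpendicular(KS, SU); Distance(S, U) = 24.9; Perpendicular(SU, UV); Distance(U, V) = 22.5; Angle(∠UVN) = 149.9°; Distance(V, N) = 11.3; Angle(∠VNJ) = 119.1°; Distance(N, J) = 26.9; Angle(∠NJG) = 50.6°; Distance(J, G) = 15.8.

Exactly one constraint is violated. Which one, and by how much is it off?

Distance(J, G) = 15.8 — off by 5.60.

K = (0.00, 0.00) ✓; KS at 95.20° ✓; |KS| = 25.20 ✓; ∠(KS, SU) = 90.00° ✓; |SU| = 24.90 ✓; ∠(SU, UV) = 90.00° ✓; |UV| = 22.50 ✓; ∠UVN = 149.9° ✓; |VN| = 11.30 ✓; ∠VNJ = 119.1° ✓; |NJ| = 26.90 ✓; ∠NJG = 50.60° ✓; |JG| = 10.20 ✗.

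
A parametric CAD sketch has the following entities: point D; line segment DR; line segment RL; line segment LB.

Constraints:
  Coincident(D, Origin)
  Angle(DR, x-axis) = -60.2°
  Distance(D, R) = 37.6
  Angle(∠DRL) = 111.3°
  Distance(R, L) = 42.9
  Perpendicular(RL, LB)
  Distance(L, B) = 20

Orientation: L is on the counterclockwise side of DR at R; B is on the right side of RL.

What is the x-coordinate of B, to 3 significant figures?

64.1

D is at the origin; DR runs at -60.2° with length 37.6, so R = 37.6·(cos -60.2°, sin -60.2°) = (18.7, -32.6). ∠DRL = 111.3°, so RL runs at -60.2° + (180° − 111.3°) = 8.50° from the x-axis; with |RL| = 42.9, L = R + 42.9·(cos 8.50°, sin 8.50°) = (61.1, -26.3). RL is perpendicular to LB; with |LB| = 20.0 on the right of RL, B = L + 20.0·(0.148, -0.989) = (64.1, -46.1). So B.x = 64.1.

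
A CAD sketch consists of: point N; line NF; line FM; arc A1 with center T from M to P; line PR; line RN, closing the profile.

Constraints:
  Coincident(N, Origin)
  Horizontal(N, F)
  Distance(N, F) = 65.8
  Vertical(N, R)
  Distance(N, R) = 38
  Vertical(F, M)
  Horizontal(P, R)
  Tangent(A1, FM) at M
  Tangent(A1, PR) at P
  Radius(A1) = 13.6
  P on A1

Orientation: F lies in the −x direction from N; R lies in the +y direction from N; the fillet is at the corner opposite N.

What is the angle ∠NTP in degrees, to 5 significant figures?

115.05°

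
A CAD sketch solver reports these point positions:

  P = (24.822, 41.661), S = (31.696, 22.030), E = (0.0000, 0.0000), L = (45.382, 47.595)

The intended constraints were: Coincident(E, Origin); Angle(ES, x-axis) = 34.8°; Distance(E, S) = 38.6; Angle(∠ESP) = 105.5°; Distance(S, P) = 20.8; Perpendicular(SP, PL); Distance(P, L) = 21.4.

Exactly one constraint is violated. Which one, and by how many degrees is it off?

Perpendicular(SP, PL) — off by 3.20°.

E = (0.00, 0.00) ✓; ES at 34.80° ✓; |ES| = 38.60 ✓; ∠ESP = 105.5° ✓; |SP| = 20.80 ✓; ∠(SP, PL) = 93.20° ✗; |PL| = 21.40 ✓.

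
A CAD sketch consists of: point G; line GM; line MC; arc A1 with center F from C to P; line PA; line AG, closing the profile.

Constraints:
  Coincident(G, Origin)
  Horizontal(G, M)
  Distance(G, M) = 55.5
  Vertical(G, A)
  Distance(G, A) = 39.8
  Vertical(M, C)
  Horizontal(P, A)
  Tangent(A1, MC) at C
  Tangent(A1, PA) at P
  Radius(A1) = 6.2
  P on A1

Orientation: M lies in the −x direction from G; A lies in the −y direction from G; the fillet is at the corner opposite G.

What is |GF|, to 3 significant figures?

59.7

G is at the origin; G and M share the same y with |GM| = 55.5 and M on the −x side, so M = (-55.5, 0.00). GA is vertical with |GA| = 39.8 and A on the −y side, so A = (0.00, -39.8). The virtual corner opposite G is at (-55.5, -39.8). A1 meets MC tangentially, so FC is at right angles to MC and the tangent condition forces FP to be normal to PA, with radius 6.2, so the center F sits 6.2 in from both sides at F = (-49.3, -33.6). Then |GF| = |F − G| = 59.7.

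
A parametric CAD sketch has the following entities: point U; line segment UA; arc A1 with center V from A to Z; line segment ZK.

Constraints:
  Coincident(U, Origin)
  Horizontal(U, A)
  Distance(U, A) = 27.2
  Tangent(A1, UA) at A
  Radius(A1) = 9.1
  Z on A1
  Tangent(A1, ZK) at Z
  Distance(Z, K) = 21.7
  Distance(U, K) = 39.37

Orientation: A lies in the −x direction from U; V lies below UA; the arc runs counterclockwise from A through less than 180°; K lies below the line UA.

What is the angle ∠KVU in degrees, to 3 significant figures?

97.4°

U is at the origin; UA is horizontal with |UA| = 27.2 and A on the −x side, so A = (-27.2, 0.00). A1 meets UA tangentially, so VA is at right angles to UA, so V = A + (0, -9.1) = (-27.2, -9.10). Since VZ ⟂ ZK (tangency), |VK| = √(9.1² + 21.7²) = 23.5 regardless of where Z sits on A1. So K lies on both circle(U, 39.37) and circle(V, 23.5); the below-UA intersection is K = (-22.7, -32.2). Z is the foot of the tangent from K: Z = (-34.8, -14.2).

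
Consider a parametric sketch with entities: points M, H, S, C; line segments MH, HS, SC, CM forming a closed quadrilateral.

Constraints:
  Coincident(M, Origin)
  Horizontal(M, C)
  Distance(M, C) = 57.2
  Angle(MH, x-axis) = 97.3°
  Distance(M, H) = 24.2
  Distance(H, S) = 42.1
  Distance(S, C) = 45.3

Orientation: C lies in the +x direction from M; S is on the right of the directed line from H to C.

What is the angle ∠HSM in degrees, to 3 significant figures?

20.5°

Checks: |HS| = 42.10 ✓; |SC| = 45.30 ✓.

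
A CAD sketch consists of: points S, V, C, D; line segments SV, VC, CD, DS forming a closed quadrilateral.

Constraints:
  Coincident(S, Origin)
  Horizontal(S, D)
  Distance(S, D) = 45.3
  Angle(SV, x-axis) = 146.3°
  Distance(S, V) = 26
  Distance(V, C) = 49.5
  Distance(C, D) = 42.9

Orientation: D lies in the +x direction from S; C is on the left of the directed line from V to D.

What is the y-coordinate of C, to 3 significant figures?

36.5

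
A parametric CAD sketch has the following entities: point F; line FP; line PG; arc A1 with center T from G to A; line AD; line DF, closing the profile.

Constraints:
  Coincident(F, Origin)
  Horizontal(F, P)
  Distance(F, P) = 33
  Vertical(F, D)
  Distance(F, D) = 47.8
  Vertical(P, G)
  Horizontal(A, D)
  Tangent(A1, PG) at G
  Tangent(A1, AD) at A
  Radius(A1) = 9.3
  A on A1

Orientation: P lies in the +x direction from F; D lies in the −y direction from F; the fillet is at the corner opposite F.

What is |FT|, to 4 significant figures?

45.21

F is at the origin; F and P share the same y with |FP| = 33.0 and P on the +x side, so P = (33.00, 0.000). FD is vertical with |FD| = 47.8 and D on the −y side, so D = (0.000, -47.80). The virtual corner opposite F is at (33.00, -47.80). Since A1 is tangent to PG there, TG ⟂ PG and since A1 is tangent to AD there, TA ⟂ AD, with radius 9.3, so the center T sits 9.3 in from both sides at T = (23.70, -38.50). Then |FT| = |T − F| = 45.21.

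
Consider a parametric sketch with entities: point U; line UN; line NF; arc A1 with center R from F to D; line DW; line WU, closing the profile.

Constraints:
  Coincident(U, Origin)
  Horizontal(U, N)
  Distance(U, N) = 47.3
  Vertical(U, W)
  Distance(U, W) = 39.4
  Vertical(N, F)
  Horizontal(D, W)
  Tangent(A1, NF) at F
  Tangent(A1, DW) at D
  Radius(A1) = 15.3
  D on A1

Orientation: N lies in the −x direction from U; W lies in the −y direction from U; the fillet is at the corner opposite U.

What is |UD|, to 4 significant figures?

50.76

U is at the origin; U and N share the same y with |UN| = 47.3 and N on the −x side, so N = (-47.30, 0.000). UW is vertical with |UW| = 39.4 and W on the −y side, so W = (0.000, -39.40). The virtual corner opposite U is at (-47.30, -39.40). Since A1 is tangent to NF there, RF ⟂ NF and the tangent condition forces RD to be normal to DW, with radius 15.3, so the center R sits 15.3 in from both sides at R = (-32.00, -24.10). That places the tangent points at F = (-47.30, -24.10) on NF and D = (-32.00, -39.40) on DW. Then |UD| = |D − U| = 50.76.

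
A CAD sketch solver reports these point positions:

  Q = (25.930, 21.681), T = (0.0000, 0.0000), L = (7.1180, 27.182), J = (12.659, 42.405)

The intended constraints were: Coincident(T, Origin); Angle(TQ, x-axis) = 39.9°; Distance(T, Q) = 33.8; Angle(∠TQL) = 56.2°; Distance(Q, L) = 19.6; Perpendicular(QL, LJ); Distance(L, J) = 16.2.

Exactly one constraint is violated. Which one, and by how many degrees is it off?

Perpendicular(QL, LJ) — off by 3.70°.

T = (0.00, 0.00) ✓; TQ at 39.90° ✓; |TQ| = 33.80 ✓; ∠TQL = 56.20° ✓; |QL| = 19.60 ✓; ∠(QL, LJ) = 93.70° ✗; |LJ| = 16.20 ✓.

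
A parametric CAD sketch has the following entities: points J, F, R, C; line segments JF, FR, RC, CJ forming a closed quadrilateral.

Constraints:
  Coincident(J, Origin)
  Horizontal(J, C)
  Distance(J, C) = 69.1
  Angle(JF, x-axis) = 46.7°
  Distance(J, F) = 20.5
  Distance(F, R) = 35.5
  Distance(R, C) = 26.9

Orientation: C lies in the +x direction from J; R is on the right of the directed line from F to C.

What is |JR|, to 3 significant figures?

43.2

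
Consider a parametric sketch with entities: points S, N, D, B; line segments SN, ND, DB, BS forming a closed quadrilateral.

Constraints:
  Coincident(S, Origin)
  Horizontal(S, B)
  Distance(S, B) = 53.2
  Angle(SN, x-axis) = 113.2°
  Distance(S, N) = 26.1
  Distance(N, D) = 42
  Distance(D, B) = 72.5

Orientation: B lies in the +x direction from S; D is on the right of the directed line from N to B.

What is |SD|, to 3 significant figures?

24.5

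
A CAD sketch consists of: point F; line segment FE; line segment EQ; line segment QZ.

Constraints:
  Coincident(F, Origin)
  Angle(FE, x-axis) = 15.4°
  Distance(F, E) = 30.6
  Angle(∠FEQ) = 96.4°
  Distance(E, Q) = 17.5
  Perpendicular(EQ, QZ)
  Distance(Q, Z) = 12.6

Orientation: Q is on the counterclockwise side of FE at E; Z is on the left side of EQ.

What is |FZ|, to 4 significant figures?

27.47

F is at the origin; FE runs at 15.4° with length 30.6, so E = 30.6·(cos 15.4°, sin 15.4°) = (29.50, 8.126). ∠FEQ = 96.4°, so EQ runs at 15.4° + (180° − 96.4°) = 99.00° from the x-axis; with |EQ| = 17.5, Q = E + 17.5·(cos 99.00°, sin 99.00°) = (26.76, 25.41). The perpendicularity gives QZ at right angles to EQ; with |QZ| = 12.6 on the left of EQ, Z = Q + 12.6·(-0.9877, -0.1564) = (14.32, 23.44). Then |FZ| = |Z − F| = 27.47.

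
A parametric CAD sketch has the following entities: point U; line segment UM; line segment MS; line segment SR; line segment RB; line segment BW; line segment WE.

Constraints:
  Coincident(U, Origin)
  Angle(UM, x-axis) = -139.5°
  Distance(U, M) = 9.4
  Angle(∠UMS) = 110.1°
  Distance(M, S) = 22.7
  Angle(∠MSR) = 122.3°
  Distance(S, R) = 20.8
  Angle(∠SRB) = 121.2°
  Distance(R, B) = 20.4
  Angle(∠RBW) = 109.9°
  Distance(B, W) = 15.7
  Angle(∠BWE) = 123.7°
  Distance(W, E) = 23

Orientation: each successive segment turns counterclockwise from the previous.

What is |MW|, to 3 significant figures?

35.2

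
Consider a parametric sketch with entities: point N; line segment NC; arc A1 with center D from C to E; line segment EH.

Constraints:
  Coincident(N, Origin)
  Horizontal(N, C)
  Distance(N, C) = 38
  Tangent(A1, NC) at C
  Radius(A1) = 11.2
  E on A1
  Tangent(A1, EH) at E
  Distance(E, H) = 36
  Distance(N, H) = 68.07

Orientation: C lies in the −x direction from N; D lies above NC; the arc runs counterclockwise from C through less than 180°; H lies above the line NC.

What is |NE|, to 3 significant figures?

33.6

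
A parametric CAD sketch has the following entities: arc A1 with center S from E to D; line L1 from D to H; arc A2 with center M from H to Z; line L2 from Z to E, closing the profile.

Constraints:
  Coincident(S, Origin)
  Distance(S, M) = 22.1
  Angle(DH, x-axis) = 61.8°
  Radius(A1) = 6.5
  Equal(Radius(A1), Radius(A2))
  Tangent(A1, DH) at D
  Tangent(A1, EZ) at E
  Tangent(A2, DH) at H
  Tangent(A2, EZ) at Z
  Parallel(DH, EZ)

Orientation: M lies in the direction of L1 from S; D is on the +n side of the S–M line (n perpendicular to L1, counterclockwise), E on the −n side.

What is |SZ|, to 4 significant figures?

23.04

The slot axis is L1's direction at 61.8°, so u = (cos 61.8°, sin 61.8°) = (0.4726, 0.8813) and n = (−sin 61.8°, cos 61.8°) = (-0.8813, 0.4726). S is at the origin and M lies 22.1 along u from S, so M = 22.1·u = (10.44, 19.48). Tangency of A1 to both parallel lines with radius 6.5 puts D and E at S ± 6.5·n: D = (-5.728, 3.072), E = (5.728, -3.072). Equal radii place H and Z the same way about M: H = M + 6.5·n = (4.715, 22.55), Z = M − 6.5·n = (16.17, 16.41). Then |SZ| = |Z − S| = 23.04.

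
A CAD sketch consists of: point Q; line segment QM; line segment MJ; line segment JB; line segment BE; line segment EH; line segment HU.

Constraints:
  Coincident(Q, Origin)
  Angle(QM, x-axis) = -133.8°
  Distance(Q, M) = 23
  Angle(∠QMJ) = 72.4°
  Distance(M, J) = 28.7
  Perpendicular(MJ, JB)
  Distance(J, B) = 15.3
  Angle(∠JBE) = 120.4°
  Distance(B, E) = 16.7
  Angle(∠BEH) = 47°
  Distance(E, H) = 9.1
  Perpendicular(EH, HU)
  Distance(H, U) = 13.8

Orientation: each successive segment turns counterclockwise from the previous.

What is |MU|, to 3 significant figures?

34.7

∠BEH = 47.0° gives EH at -104° from the x-axis; with |EH| = 9.1, H = (5.25, -10.4). EH ⟂ HU, so HU runs at -13.6°; with |HU| = 13.8, U = (18.7, -13.7). Then |MU| = |U − M| = 34.7.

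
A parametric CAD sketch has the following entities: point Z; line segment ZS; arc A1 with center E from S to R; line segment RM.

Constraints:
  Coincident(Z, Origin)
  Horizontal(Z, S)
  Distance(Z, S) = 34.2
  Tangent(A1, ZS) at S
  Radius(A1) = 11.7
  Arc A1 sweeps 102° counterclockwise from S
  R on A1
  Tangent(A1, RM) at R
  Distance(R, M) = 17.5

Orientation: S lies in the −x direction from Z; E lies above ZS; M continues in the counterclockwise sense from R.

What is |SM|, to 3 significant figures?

32.2

On A1, S sits at bearing -90° from E; a 102° counterclockwise sweep puts R at bearing 12°, so R = E + 11.7·(cos 12°, sin 12°) = (-22.8, 14.1). Since A1 is tangent to RM there, ER ⟂ RM, so RM runs along (−sin 12°, cos 12°); with |RM| = 17.5, M = (-26.4, 31.3). Then |SM| = |M − S| = 32.2.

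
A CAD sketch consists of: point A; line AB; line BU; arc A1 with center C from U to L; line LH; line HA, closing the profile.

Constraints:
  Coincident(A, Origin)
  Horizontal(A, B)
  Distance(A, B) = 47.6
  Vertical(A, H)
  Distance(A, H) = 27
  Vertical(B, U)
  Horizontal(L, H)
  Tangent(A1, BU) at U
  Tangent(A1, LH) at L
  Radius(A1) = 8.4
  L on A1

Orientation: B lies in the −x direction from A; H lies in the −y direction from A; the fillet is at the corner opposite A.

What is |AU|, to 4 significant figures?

51.10

A is at the origin; A and B share the same y with |AB| = 47.6 and B on the −x side, so B = (-47.60, 0.000). AH is vertical with |AH| = 27.0 and H on the −y side, so H = (0.000, -27.00). The virtual corner opposite A is at (-47.60, -27.00). The tangent condition forces CU to be normal to BU and since A1 is tangent to LH there, CL ⟂ LH, with radius 8.4, so the center C sits 8.4 in from both sides at C = (-39.20, -18.60). That places the tangent points at U = (-47.60, -18.60) on BU and L = (-39.20, -27.00) on LH. Then |AU| = |U − A| = 51.10.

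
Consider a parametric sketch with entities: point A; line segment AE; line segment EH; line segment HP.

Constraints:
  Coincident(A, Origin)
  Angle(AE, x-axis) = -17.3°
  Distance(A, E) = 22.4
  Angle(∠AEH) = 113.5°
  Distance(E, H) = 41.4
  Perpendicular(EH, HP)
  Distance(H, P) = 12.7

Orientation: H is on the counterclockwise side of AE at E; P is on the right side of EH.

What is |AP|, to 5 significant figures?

60.319

∠AEH = 113.5°, so EH runs at -17.3° + (180° − 113.5°) = 49.200° from the x-axis; with |EH| = 41.4, H = E + 41.4·(cos 49.200°, sin 49.200°) = (48.438, 24.678). The perpendicularity gives HP at right angles to EH; with |HP| = 12.7 on the right of EH, P = H + 12.7·(0.75700, -0.65342) = (58.052, 16.380). Then |AP| = |P − A| = 60.319.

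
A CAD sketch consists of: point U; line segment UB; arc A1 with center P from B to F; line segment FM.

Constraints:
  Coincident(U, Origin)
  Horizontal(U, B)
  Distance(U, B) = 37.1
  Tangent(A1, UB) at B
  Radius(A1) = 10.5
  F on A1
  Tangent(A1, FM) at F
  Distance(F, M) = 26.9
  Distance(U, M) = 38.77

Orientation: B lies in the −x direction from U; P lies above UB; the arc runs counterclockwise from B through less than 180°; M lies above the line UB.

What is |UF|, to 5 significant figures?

28.057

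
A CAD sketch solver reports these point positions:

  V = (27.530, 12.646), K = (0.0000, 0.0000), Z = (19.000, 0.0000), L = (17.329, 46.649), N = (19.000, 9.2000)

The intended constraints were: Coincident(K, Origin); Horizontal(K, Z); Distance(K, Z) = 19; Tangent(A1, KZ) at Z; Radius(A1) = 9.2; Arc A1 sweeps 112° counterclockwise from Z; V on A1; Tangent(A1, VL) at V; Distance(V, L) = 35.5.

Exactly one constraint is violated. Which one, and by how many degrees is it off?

Tangent(A1, VL) at V — off by 5.30°.

K = (0.00, 0.00) ✓; K.y = 0.00, Z.y = 0.00 ✓; |KZ| = 19.00 ✓; ∠(NZ, ZK) = 90.00° ✓; |NZ| = 9.200 ✓; bearing(N→V) − bearing(N→Z) = 112.0° ✓; |NV| = 9.200 ✓; ∠(NV, VL) = 95.30° ✗; |VL| = 35.50 ✓.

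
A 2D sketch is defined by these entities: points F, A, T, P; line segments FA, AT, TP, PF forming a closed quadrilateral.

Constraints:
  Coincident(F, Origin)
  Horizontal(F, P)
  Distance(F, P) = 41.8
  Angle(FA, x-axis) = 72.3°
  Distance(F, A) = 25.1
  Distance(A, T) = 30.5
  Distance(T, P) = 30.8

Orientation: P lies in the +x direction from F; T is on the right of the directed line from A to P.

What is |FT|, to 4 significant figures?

13.26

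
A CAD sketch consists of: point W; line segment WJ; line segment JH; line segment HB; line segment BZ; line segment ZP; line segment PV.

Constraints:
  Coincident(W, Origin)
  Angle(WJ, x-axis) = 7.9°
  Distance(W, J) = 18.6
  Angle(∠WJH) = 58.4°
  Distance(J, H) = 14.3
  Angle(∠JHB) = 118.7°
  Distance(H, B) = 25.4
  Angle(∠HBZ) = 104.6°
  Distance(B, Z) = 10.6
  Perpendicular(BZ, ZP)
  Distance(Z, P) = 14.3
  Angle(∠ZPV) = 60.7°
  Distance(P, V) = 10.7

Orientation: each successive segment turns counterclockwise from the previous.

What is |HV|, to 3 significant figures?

17.3

W is at the origin; WJ runs at 7.9° with length 18.6, so J = (18.4, 2.56). ∠WJH = 58.4° gives JH at 130° from the x-axis; with |JH| = 14.3, H = (9.33, 13.6). ∠JHB = 118.7° gives HB at -169° from the x-axis; with |HB| = 25.4, B = (-15.6, 8.83). ∠HBZ = 104.6° gives BZ at -93.8° from the x-axis; with |BZ| = 10.6, Z = (-16.3, -1.75). The perpendicularity gives ZP at right angles to BZ, so ZP runs at -3.80°; with |ZP| = 14.3, P = (-2.06, -2.69). ∠ZPV = 60.7° gives PV at 116° from the x-axis; with |PV| = 10.7, V = (-6.66, 6.96). Then |HV| = |V − H| = 17.3.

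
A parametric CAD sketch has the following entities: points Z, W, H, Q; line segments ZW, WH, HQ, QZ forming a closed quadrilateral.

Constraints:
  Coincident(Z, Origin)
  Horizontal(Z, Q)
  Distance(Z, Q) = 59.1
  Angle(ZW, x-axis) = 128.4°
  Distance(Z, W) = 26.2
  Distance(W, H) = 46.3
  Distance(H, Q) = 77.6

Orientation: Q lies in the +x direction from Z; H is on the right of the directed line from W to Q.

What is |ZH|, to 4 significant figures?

29.34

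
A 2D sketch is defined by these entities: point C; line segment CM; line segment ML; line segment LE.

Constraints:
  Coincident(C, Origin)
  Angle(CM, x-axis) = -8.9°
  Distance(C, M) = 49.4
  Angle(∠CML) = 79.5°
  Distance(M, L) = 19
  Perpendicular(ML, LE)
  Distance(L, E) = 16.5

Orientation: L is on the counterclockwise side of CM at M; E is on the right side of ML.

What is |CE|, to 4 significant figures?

65.84

C is at the origin; CM runs at -8.9° with length 49.4, so M = 49.4·(cos -8.9°, sin -8.9°) = (48.81, -7.643). ∠CML = 79.5°, so ML runs at -8.9° + (180° − 79.5°) = 91.60° from the x-axis; with |ML| = 19.0, L = M + 19.0·(cos 91.60°, sin 91.60°) = (48.27, 11.35). The perpendicularity gives LE at right angles to ML; with |LE| = 16.5 on the right of ML, E = L + 16.5·(0.9996, 0.02792) = (64.77, 11.81). Then |CE| = |E − C| = 65.84.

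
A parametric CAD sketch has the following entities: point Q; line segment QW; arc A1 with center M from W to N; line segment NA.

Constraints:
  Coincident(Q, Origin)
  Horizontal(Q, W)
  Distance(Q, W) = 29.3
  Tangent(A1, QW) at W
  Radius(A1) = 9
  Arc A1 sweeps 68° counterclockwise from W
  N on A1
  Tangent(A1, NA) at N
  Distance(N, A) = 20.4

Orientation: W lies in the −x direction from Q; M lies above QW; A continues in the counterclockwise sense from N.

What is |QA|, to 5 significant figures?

27.921

Q is at the origin; Q and W share the same y with |QW| = 29.3 and W on the −x side, so W = (-29.300, 0.0000). A1 meets QW tangentially, so MW is at right angles to QW, so M = W + (0, 9) = (-29.300, 9.0000). On A1, W sits at bearing -90° from M; a 68° counterclockwise sweep puts N at bearing -22°, so N = M + 9.0·(cos -22°, sin -22°) = (-20.955, 5.6285). Tangency of A1 to NA means the radius MN is perpendicular to NA, so NA runs along (−sin -22°, cos -22°); with |NA| = 20.4, A = (-13.313, 24.543). Then |QA| = |A − Q| = 27.921.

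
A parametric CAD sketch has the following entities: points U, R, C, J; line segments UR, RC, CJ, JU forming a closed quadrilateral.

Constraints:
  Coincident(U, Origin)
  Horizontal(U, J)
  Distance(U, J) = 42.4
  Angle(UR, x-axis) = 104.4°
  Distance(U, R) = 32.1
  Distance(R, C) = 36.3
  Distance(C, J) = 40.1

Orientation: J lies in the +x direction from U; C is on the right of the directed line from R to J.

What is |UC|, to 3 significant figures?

4.42

Checks: U = (0.00, 0.00) ✓; |RC| = 36.30 ✓; |CJ| = 40.10 ✓.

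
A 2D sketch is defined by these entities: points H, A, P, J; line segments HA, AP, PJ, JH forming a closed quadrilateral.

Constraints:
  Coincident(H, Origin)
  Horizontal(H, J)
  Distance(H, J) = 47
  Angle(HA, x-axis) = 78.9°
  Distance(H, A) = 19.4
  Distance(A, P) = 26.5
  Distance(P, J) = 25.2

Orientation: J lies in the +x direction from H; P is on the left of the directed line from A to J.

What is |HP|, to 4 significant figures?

35.61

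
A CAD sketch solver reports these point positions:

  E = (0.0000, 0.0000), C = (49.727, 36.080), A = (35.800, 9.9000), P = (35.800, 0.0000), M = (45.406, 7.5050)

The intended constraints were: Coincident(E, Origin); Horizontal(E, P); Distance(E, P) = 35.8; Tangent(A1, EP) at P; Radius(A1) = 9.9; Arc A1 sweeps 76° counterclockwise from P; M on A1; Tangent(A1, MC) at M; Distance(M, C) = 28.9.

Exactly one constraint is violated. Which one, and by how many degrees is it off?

Tangent(A1, MC) at M — off by 5.40°.

E = (0.00, 0.00) ✓; E.y = 0.00, P.y = 0.00 ✓; |EP| = 35.80 ✓; ∠(AP, PE) = 90.00° ✓; |AP| = 9.900 ✓; bearing(A→M) − bearing(A→P) = 76.00° ✓; |AM| = 9.900 ✓; ∠(AM, MC) = 84.60° ✗; |MC| = 28.90 ✓.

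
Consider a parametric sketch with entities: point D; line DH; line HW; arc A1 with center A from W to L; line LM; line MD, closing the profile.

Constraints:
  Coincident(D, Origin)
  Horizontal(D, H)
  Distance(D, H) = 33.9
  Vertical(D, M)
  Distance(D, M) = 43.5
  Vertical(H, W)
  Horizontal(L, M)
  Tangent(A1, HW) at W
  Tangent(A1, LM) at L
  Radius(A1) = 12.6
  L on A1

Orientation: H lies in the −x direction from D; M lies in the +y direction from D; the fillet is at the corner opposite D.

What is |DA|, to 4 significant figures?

37.53

D is at the origin; D and H share the same y with |DH| = 33.9 and H on the −x side, so H = (-33.90, 0.000). DM is vertical with |DM| = 43.5 and M on the +y side, so M = (0.000, 43.50). The virtual corner opposite D is at (-33.90, 43.50). The tangent condition forces AW to be normal to HW and tangency of A1 to LM means the radius AL is perpendicular to LM, with radius 12.6, so the center A sits 12.6 in from both sides at A = (-21.30, 30.90). Then |DA| = |A − D| = 37.53.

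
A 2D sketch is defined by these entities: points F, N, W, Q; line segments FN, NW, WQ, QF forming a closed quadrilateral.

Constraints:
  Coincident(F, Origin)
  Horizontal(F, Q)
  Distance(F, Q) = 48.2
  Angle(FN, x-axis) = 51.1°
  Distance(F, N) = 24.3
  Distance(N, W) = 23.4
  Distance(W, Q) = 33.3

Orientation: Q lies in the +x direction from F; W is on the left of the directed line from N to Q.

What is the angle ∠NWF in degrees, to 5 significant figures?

10.540°

F is at the origin; F and Q share the same y with |FQ| = 48.2 and Q in +x, so Q = (48.2, 0). FN runs at 51.1° with |FN| = 24.3, so N = (15.260, 18.911). W is determined by |NW| = 23.4 and |WQ| = 33.3 together: it lies at the intersection of circle(N, 23.4) and circle(Q, 33.3). With |NQ| = 37.983, the foot of the radical line on NQ is 11.602 from N and the perpendicular offset is √(23.4² − 11.602²) = 20.321. Taking the left-of-NQ solution: W = (35.439, 30.758).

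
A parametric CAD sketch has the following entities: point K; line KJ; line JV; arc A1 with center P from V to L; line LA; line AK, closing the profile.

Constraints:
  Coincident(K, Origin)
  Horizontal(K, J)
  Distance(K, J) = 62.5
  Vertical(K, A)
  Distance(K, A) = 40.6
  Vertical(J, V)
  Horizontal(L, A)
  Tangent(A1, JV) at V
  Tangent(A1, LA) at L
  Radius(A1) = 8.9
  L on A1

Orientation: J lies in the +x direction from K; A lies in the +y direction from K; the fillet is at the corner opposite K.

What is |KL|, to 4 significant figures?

67.24

K is at the origin; K and J share the same y with |KJ| = 62.5 and J on the +x side, so J = (62.50, 0.000). K and A share the same x with |KA| = 40.6 and A on the +y side, so A = (0.000, 40.60). The virtual corner opposite K is at (62.50, 40.60). Since A1 is tangent to JV there, PV ⟂ JV and the tangent condition forces PL to be normal to LA, with radius 8.9, so the center P sits 8.9 in from both sides at P = (53.60, 31.70). That places the tangent points at V = (62.50, 31.70) on JV and L = (53.60, 40.60) on LA. Then |KL| = |L − K| = 67.24.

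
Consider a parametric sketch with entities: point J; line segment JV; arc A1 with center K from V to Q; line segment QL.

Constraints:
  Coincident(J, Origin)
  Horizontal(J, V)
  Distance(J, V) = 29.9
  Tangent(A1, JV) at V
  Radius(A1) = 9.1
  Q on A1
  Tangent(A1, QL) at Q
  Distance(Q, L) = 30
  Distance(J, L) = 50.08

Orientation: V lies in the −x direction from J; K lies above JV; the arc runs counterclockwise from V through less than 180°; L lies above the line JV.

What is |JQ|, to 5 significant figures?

24.151

J is at the origin; JV is horizontal with |JV| = 29.9 and V on the −x side, so V = (-29.900, 0.0000). Since A1 is tangent to JV there, KV ⟂ JV, so K = V + (0, 9.1) = (-29.900, 9.1000). Since KQ ⟂ QL (tangency), |KL| = √(9.1² + 30.0²) = 31.350 regardless of where Q sits on A1. So L lies on both circle(J, 50.08) and circle(K, 31.350); the above-JV intersection is L = (-29.530, 40.448). Q is the foot of the tangent from L: Q = (-21.161, 11.638).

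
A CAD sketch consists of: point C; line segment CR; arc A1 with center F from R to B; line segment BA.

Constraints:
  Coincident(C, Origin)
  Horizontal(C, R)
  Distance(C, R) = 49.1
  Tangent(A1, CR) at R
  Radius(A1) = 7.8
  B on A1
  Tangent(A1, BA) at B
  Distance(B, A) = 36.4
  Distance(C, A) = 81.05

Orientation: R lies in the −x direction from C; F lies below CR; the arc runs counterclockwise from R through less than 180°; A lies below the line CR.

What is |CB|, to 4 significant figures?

56.28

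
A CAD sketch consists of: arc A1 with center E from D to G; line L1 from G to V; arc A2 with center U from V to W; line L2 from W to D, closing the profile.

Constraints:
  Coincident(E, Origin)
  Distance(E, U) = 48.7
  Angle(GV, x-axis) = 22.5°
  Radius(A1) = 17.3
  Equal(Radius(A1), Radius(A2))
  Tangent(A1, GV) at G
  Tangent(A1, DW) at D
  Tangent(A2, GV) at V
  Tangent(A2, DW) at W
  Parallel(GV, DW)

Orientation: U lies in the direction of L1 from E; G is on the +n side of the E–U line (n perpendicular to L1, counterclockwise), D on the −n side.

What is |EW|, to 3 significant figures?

51.7

Tangency of A1 to both parallel lines with radius 17.3 puts G and D at E ± 17.3·n: G = (-6.62, 16.0), D = (6.62, -16.0). Equal radii place V and W the same way about U: V = U + 17.3·n = (38.4, 34.6), W = U − 17.3·n = (51.6, 2.65). Then |EW| = |W − E| = 51.7.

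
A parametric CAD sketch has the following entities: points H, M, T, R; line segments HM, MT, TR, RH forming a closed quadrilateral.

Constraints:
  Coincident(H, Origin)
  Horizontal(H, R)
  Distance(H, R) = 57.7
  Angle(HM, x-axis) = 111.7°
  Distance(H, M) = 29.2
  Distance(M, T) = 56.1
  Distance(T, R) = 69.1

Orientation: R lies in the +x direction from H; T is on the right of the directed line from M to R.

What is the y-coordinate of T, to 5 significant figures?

-28.686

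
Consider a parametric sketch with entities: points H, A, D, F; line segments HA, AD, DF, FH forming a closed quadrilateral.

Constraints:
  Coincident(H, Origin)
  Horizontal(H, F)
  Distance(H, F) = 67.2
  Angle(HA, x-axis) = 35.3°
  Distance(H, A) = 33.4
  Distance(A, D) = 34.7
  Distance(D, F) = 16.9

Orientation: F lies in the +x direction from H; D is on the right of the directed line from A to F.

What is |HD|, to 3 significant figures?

51.6

H is at the origin; H and F share the same y with |HF| = 67.2 and F in +x, so F = (67.2, 0). HA runs at 35.3° with |HA| = 33.4, so A = (27.3, 19.3). D is determined by |AD| = 34.7 and |DF| = 16.9 together: it lies at the intersection of circle(A, 34.7) and circle(F, 16.9). With |AF| = 44.4, the foot of the radical line on AF is 32.5 from A and the perpendicular offset is √(34.7² − 32.5²) = 12.1. Taking the right-of-AF solution: D = (51.3, -5.72).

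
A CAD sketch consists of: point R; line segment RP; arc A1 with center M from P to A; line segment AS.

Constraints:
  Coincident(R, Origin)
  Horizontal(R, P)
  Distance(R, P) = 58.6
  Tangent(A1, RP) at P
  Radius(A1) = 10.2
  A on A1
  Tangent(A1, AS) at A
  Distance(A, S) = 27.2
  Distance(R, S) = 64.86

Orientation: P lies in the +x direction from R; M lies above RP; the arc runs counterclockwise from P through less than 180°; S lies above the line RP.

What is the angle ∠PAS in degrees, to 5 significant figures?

118.33°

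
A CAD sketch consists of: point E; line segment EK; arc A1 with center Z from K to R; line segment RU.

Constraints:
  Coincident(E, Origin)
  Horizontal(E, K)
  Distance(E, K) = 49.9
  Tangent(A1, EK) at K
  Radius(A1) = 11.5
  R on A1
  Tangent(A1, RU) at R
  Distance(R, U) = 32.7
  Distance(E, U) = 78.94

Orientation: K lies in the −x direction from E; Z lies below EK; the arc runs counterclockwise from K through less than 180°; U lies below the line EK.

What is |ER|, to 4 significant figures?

61.94

E is at the origin; EK is horizontal with |EK| = 49.9 and K on the −x side, so K = (-49.90, 0.000). The tangent condition forces ZK to be normal to EK, so Z = K + (0, -11.5) = (-49.90, -11.50). Since ZR ⟂ RU (tangency), |ZU| = √(11.5² + 32.7²) = 34.66 regardless of where R sits on A1. So U lies on both circle(E, 78.94) and circle(Z, 34.66); the below-EK intersection is U = (-67.09, -41.60). R is the foot of the tangent from U: R = (-61.21, -9.434).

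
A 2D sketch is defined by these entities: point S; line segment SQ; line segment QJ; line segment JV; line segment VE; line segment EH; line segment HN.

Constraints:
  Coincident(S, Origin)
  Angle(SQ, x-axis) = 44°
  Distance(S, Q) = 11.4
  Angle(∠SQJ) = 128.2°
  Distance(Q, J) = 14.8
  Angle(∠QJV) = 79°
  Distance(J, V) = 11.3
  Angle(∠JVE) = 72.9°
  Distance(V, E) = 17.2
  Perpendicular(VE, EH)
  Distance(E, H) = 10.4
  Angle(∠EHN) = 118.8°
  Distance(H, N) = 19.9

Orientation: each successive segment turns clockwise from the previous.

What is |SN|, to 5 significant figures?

33.110

S is at the origin; SQ runs at 44.0° with length 11.4, so Q = (8.2005, 7.9191). ∠SQJ = 128.2° gives QJ at -7.8000° from the x-axis; with |QJ| = 14.8, J = (22.864, 5.9105). ∠QJV = 79.0° gives JV at -108.80° from the x-axis; with |JV| = 11.3, V = (19.222, -4.7866). ∠JVE = 72.9° gives VE at 144.10° from the x-axis; with |VE| = 17.2, E = (5.2892, 5.2990). The perpendicularity gives EH at right angles to VE, so EH runs at 54.100°; with |EH| = 10.4, H = (11.387, 13.723). ∠EHN = 118.8° gives HN at -7.1000° from the x-axis; with |HN| = 19.9, N = (31.135, 11.264). Then |SN| = |N − S| = 33.110.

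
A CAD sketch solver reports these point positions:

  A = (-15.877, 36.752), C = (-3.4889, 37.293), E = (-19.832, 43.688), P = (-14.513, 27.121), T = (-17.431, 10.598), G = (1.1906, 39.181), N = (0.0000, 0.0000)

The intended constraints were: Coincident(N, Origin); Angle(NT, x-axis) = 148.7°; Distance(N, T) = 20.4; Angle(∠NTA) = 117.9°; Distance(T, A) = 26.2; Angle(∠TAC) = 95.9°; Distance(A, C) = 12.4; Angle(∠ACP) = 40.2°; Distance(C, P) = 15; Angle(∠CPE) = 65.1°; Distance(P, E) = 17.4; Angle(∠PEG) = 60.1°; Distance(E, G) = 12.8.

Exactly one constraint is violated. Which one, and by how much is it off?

Distance(E, G) = 12.8 — off by 8.70.

N = (0.00, 0.00) ✓; NT at 148.7° ✓; |NT| = 20.40 ✓; ∠NTA = 117.9° ✓; |TA| = 26.20 ✓; ∠TAC = 95.90° ✓; |AC| = 12.40 ✓; ∠ACP = 40.20° ✓; |CP| = 15.00 ✓; ∠CPE = 65.10° ✓; |PE| = 17.40 ✓; ∠PEG = 60.10° ✓; |EG| = 21.50 ✗.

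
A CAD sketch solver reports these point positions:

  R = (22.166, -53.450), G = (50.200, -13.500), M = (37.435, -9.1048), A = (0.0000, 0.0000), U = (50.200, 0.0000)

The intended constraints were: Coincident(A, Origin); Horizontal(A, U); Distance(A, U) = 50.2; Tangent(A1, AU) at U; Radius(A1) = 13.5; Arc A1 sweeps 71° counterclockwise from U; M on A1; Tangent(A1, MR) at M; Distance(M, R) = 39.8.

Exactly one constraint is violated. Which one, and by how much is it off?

Distance(M, R) = 39.8 — off by 7.10.

A = (0.00, 0.00) ✓; A.y = 0.00, U.y = 0.00 ✓; |AU| = 50.20 ✓; ∠(GU, UA) = 90.00° ✓; |GU| = 13.50 ✓; bearing(G→M) − bearing(G→U) = 71.00° ✓; |GM| = 13.50 ✓; ∠(GM, MR) = 90.00° ✓; |MR| = 46.90 ✗.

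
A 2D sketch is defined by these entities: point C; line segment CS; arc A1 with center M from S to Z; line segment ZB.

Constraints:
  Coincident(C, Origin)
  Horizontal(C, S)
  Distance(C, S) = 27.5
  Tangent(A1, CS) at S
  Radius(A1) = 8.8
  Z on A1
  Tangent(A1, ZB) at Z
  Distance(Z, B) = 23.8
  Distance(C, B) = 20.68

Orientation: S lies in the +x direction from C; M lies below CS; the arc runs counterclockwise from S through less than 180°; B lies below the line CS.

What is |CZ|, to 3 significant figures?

21.3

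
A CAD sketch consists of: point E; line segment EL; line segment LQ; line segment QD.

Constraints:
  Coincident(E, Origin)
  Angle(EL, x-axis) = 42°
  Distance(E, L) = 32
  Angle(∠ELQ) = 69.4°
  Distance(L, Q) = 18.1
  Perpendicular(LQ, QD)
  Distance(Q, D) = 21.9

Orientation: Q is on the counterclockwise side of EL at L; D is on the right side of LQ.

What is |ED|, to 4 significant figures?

52.30

E is at the origin; EL runs at 42.0° with length 32.0, so L = 32.0·(cos 42.0°, sin 42.0°) = (23.78, 21.41). ∠ELQ = 69.4°, so LQ runs at 42.0° + (180° − 69.4°) = 152.6° from the x-axis; with |LQ| = 18.1, Q = L + 18.1·(cos 152.6°, sin 152.6°) = (7.711, 29.74). LQ ⟂ QD; with |QD| = 21.9 on the right of LQ, D = Q + 21.9·(0.4602, 0.8878) = (17.79, 49.18). Then |ED| = |D − E| = 52.30.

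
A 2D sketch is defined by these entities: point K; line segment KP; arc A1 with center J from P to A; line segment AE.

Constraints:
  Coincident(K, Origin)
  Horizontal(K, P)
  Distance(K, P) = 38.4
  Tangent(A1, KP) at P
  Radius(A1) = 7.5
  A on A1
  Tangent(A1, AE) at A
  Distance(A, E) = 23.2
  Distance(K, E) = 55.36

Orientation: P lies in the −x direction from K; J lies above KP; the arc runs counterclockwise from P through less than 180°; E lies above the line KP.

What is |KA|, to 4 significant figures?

34.49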